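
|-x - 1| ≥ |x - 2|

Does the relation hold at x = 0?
x = 0: LHS = |-0 - 1| = |-1| = 1, RHS = |0 - 2| = |-2| = 2; 1 ≥ 2 — FAILS

The relation fails at x = 0, so x = 0 is a counterexample.

Answer: No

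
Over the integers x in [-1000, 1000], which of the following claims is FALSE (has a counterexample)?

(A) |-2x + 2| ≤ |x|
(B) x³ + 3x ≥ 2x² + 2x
(A) x = 0: LHS = |-2·0 + 2| = |2| = 2, RHS = |0| = 0; 2 ≤ 0 — FAILS
(B) x = -1: LHS = (-1)³ + 3·(-1) = -4, RHS = 2·(-1)² + 2·(-1) = 0; -4 ≥ 0 — FAILS

Answer: Both A and B are false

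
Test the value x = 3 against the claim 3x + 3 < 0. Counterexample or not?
Substitute x = 3 into the relation:
x = 3: LHS = 3·3 + 3 = 12; 12 < 0 — FAILS

Since the claim fails at x = 3, this value is a counterexample.

Answer: Yes, x = 3 is a counterexample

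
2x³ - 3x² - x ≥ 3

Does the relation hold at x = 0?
x = 0: LHS = 2·0³ - 3·0² - 0 = 0; 0 ≥ 3 — FAILS

The relation fails at x = 0, so x = 0 is a counterexample.

Answer: No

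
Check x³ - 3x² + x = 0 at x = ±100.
x = 100: LHS = 100³ - 3·100² + 100 = 970100; 970100 = 0 — FAILS
x = -100: LHS = (-100)³ - 3·(-100)² + (-100) = -1030100; -1030100 = 0 — FAILS

Answer: No, fails for both x = 100 and x = -100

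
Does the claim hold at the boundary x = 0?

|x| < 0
x = 0: LHS = |0| = 0; 0 < 0 — FAILS

The relation fails at x = 0, so x = 0 is a counterexample.

Answer: No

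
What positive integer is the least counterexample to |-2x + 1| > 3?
Testing positive integers:
x = 1: LHS = |-2·1 + 1| = |-1| = 1; 1 > 3 — FAILS  ← smallest positive counterexample

Answer: x = 1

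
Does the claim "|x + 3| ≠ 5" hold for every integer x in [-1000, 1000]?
The claim fails at x = 2:
x = 2: LHS = |2 + 3| = |5| = 5; 5 ≠ 5 — FAILS

Because a single integer refutes it, the statement is false.

Answer: False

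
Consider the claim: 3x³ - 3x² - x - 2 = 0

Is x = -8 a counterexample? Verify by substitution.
Substitute x = -8 into the relation:
x = -8: LHS = 3·(-8)³ - 3·(-8)² - (-8) - 2 = -1722; -1722 = 0 — FAILS

Since the claim fails at x = -8, this value is a counterexample.

Answer: Yes, x = -8 is a counterexample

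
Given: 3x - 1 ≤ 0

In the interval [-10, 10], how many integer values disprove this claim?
Counterexamples in [-10, 10]: {1, 2, 3, 4, 5, 6, 7, 8, 9, 10}.

Counting them gives 10 values.

Answer: 10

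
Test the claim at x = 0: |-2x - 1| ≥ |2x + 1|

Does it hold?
x = 0: LHS = |-2·0 - 1| = |-1| = 1, RHS = |2·0 + 1| = |1| = 1; 1 ≥ 1 — holds

The relation is satisfied at x = 0.

Answer: Yes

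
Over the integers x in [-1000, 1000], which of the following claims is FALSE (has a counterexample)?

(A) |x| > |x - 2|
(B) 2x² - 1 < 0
(A) x = 0: LHS = |0| = 0, RHS = |0 - 2| = |-2| = 2; 0 > 2 — FAILS
(B) x = 1: LHS = 2·1² - 1 = 1; 1 < 0 — FAILS

Answer: Both A and B are false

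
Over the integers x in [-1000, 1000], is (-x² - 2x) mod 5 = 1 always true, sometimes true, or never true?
Holds at x = -1: LHS = (-(-1)² - 2·(-1)) mod 5 = 1 mod 5 = 1; 1 = 1 — holds
Fails at x = 0: LHS = (-0² - 2·0) mod 5 = 0 mod 5 = 0; 0 = 1 — FAILS
It is satisfied by some integers in the range but not all.

Answer: Sometimes true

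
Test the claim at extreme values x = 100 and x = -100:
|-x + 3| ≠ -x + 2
x = 100: LHS = |-100 + 3| = |-97| = 97, RHS = -100 + 2 = -98; 97 ≠ -98 — holds
x = -100: LHS = |-(-100) + 3| = |103| = 103, RHS = -(-100) + 2 = 102; 103 ≠ 102 — holds

Answer: Yes, holds for both x = 100 and x = -100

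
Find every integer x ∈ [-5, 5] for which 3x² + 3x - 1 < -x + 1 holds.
Holds for: {-1, 0}
Fails for: {-5, -4, -3, -2, 1, 2, 3, 4, 5}

Answer: {-1, 0}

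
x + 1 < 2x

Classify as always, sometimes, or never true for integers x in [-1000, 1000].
Holds at x = 2: LHS = 2 + 1 = 3, RHS = 2·2 = 4; 3 < 4 — holds
Fails at x = 0: LHS = 0 + 1 = 1, RHS = 2·0 = 0; 1 < 0 — FAILS
It is satisfied by some integers in the range but not all.

Answer: Sometimes true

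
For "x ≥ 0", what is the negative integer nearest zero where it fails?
Testing negative integers from -1 downward:
x = -1: -1 ≥ 0 — FAILS  ← closest negative counterexample to 0

Answer: x = -1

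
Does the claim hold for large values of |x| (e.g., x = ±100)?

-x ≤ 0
x = 100: -100 ≤ 0 — holds
x = -100: LHS = -(-100) = 100; 100 ≤ 0 — FAILS

Answer: Partially: holds for x = 100, fails for x = -100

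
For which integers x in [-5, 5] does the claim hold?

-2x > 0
Holds for: {-5, -4, -3, -2, -1}
Fails for: {0, 1, 2, 3, 4, 5}

Answer: {-5, -4, -3, -2, -1}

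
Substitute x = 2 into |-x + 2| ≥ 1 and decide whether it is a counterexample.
Substitute x = 2 into the relation:
x = 2: LHS = |-2 + 2| = |0| = 0; 0 ≥ 1 — FAILS

Since the claim fails at x = 2, this value is a counterexample.

Answer: Yes, x = 2 is a counterexample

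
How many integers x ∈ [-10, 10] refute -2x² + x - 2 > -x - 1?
Counterexamples in [-10, 10]: {-10, -9, -8, -7, -6, -5, -4, -3, -2, -1, 0, 1, 2, 3, 4, 5, 6, 7, 8, 9, 10}.

Counting them gives 21 values.

Answer: 21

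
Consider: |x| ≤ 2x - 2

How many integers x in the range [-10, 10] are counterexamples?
Counterexamples in [-10, 10]: {-10, -9, -8, -7, -6, -5, -4, -3, -2, -1, 0, 1}.

Counting them gives 12 values.

Answer: 12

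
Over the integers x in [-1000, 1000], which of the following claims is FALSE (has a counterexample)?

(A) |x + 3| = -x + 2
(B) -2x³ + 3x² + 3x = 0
(A) x = 0: LHS = |0 + 3| = |3| = 3, RHS = -0 + 2 = 2; 3 = 2 — FAILS
(B) x = 1: LHS = -2·1³ + 3·1² + 3·1 = 4; 4 = 0 — FAILS

Answer: Both A and B are false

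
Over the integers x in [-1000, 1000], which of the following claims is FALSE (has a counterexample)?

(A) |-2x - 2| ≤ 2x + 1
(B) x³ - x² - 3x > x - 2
(A) x = 0: LHS = |-2·0 - 2| = |-2| = 2, RHS = 2·0 + 1 = 1; 2 ≤ 1 — FAILS
(B) x = 1: LHS = 1³ - 1² - 3·1 = -3, RHS = 1 - 2 = -1; -3 > -1 — FAILS

Answer: Both A and B are false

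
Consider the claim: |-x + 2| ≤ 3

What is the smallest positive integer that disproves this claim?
Testing positive integers:
x = 1: LHS = |-1 + 2| = |1| = 1; 1 ≤ 3 — holds
x = 2: LHS = |-2 + 2| = |0| = 0; 0 ≤ 3 — holds
x = 3: LHS = |-3 + 2| = |-1| = 1; 1 ≤ 3 — holds
x = 4: LHS = |-4 + 2| = |-2| = 2; 2 ≤ 3 — holds
x = 5: LHS = |-5 + 2| = |-3| = 3; 3 ≤ 3 — holds
x = 6: LHS = |-6 + 2| = |-4| = 4; 4 ≤ 3 — FAILS  ← smallest positive counterexample

Answer: x = 6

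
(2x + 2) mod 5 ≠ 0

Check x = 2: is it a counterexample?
Substitute x = 2 into the relation:
x = 2: LHS = (2·2 + 2) mod 5 = 6 mod 5 = 1; 1 ≠ 0 — holds

The claim holds here, so x = 2 is not a counterexample. (A counterexample exists elsewhere, e.g. x = -1.)

Answer: No, x = 2 is not a counterexample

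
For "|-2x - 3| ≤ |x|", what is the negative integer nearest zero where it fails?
Testing negative integers from -1 downward:
x = -1: LHS = |-2·(-1) - 3| = |-1| = 1, RHS = |-1| = 1; 1 ≤ 1 — holds
x = -2: LHS = |-2·(-2) - 3| = |1| = 1, RHS = |-2| = 2; 1 ≤ 2 — holds
x = -3: LHS = |-2·(-3) - 3| = |3| = 3, RHS = |-3| = 3; 3 ≤ 3 — holds
x = -4: LHS = |-2·(-4) - 3| = |5| = 5, RHS = |-4| = 4; 5 ≤ 4 — FAILS  ← closest negative counterexample to 0

Answer: x = -4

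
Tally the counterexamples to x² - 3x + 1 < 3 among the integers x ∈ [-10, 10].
Counterexamples in [-10, 10]: {-10, -9, -8, -7, -6, -5, -4, -3, -2, -1, 4, 5, 6, 7, 8, 9, 10}.

Counting them gives 17 values.

Answer: 17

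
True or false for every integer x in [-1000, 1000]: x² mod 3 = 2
The claim fails at x = 0:
x = 0: LHS = (0²) mod 3 = 0 mod 3 = 0; 0 = 2 — FAILS

Because a single integer refutes it, the statement is false.

Answer: False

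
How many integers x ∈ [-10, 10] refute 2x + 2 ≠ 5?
Track d = LHS − RHS over the integers in [-10, 10]. Equality would need d = 0, but d changes sign only between consecutive integers, jumping over 0:
x = 1: LHS = 2·1 + 2 = 4; 4 ≠ 5 — holds  (d = -1)
x = 2: LHS = 2·2 + 2 = 6; 6 ≠ 5 — holds  (d = 1)
Away from these crossings d keeps a constant sign, and checking every integer in [-10, 10] confirms d ≠ 0 throughout. Hence the two sides are never equal, so the relation holds for every integer in [-10, 10].

No counterexample appears in that range.

Answer: 0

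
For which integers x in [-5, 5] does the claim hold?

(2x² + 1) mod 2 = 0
For a polynomial with integer coefficients, its value mod 2 depends only on x mod 2, so it suffices to check one representative of each residue class, x = 0, 1:
x = 0: LHS = (2·0² + 1) mod 2 = 1 mod 2 = 1; 1 = 0 — FAILS
x = 1: LHS = (2·1² + 1) mod 2 = 3 mod 2 = 1; 1 = 0 — FAILS
The relation fails in every residue class, so the claimed relation (=) fails for every integer in [-5, 5].

Answer: None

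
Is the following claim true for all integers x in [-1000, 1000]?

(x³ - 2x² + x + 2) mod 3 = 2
The claim fails at x = -1:
x = -1: LHS = ((-1)³ - 2·(-1)² + (-1) + 2) mod 3 = (-2) mod 3 = 1; 1 = 2 — FAILS

Because a single integer refutes it, the statement is false.

Answer: False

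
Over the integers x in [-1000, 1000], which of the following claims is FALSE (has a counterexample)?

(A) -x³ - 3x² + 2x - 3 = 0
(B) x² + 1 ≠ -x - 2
(A) x = 0: LHS = -0³ - 3·0² + 2·0 - 3 = -3; -3 = 0 — FAILS

(B) Over all integers in [-1000, 1000], LHS − RHS is always positive; it is smallest at x = 0, where it equals 3:
x = 0: LHS = 0² + 1 = 1, RHS = -0 - 2 = -2; 1 ≠ -2 — holds
At the ends of the range:
x = -1000: LHS = (-1000)² + 1 = 1000001, RHS = -(-1000) - 2 = 998; 1000001 ≠ 998 — holds
x = 1000: LHS = 1000² + 1 = 1000001, RHS = -1000 - 2 = -1002; 1000001 ≠ -1002 — holds
Hence LHS − RHS is never 0, i.e. the two sides are never equal, so the relation holds for every integer in [-1000, 1000].

Only (A) has a counterexample.

Answer: A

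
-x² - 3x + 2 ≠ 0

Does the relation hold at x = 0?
x = 0: LHS = -0² - 3·0 + 2 = 2; 2 ≠ 0 — holds

The relation is satisfied at x = 0.

Answer: Yes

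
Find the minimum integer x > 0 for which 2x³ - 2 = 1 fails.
Testing positive integers:
x = 1: LHS = 2·1³ - 2 = 0; 0 = 1 — FAILS  ← smallest positive counterexample

Answer: x = 1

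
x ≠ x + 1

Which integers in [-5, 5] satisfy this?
Over all integers in [-5, 5], LHS − RHS is always negative; it is closest to 0 at x = 0, where it equals -1:
x = 0: RHS = 0 + 1 = 1; 0 ≠ 1 — holds
At the ends of the range:
x = -5: RHS = (-5) + 1 = -4; -5 ≠ -4 — holds
x = 5: RHS = 5 + 1 = 6; 5 ≠ 6 — holds
Hence LHS − RHS is never 0, i.e. the two sides are never equal, so the relation holds for every integer in [-5, 5].

Answer: All integers in [-5, 5]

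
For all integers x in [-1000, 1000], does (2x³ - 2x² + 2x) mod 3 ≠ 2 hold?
The claim fails at x = 1:
x = 1: LHS = (2·1³ - 2·1² + 2·1) mod 3 = 2 mod 3 = 2; 2 ≠ 2 — FAILS

Because a single integer refutes it, the statement is false.

Answer: False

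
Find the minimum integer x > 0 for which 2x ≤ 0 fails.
Testing positive integers:
x = 1: LHS = 2·1 = 2; 2 ≤ 0 — FAILS  ← smallest positive counterexample

Answer: x = 1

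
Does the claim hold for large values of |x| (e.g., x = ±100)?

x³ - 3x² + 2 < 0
x = 100: LHS = 100³ - 3·100² + 2 = 970002; 970002 < 0 — FAILS
x = -100: LHS = (-100)³ - 3·(-100)² + 2 = -1029998; -1029998 < 0 — holds

Answer: Partially: fails for x = 100, holds for x = -100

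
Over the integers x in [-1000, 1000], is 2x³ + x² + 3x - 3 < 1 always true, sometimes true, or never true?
Holds at x = 0: LHS = 2·0³ + 0² + 3·0 - 3 = -3; -3 < 1 — holds
Fails at x = 1: LHS = 2·1³ + 1² + 3·1 - 3 = 3; 3 < 1 — FAILS
It is satisfied by some integers in the range but not all.

Answer: Sometimes true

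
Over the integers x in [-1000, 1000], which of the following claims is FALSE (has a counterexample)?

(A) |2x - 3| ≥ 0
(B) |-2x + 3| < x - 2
(A) An absolute value is never negative, so the left side is ≥ 0 for every x, while the right side is 0. Tightest case in [-1000, 1000] is x = 1:
x = 1: LHS = |2·1 - 3| = |-1| = 1; 1 ≥ 0 — holds
Hence LHS − RHS is never negative, i.e. LHS ≥ RHS throughout, so the relation holds for every integer in [-1000, 1000].

(B) x = 0: LHS = |-2·0 + 3| = |3| = 3, RHS = 0 - 2 = -2; 3 < -2 — FAILS

Only (B) has a counterexample.

Answer: B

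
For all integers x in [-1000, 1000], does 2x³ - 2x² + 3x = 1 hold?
The claim fails at x = 0:
x = 0: LHS = 2·0³ - 2·0² + 3·0 = 0; 0 = 1 — FAILS

Because a single integer refutes it, the statement is false.

Answer: False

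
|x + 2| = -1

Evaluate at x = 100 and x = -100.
x = 100: LHS = |100 + 2| = |102| = 102; 102 = -1 — FAILS
x = -100: LHS = |(-100) + 2| = |-98| = 98; 98 = -1 — FAILS

Answer: No, fails for both x = 100 and x = -100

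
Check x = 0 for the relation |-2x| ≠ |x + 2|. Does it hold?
x = 0: LHS = |-2·0| = |0| = 0, RHS = |0 + 2| = |2| = 2; 0 ≠ 2 — holds

The relation is satisfied at x = 0.

Answer: Yes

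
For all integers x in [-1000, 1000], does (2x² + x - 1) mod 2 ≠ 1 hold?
The claim fails at x = 0:
x = 0: LHS = (2·0² + 0 - 1) mod 2 = (-1) mod 2 = 1; 1 ≠ 1 — FAILS

Because a single integer refutes it, the statement is false.

Answer: False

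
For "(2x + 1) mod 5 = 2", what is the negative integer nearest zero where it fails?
Testing negative integers from -1 downward:
x = -1: LHS = (2·(-1) + 1) mod 5 = (-1) mod 5 = 4; 4 = 2 — FAILS  ← closest negative counterexample to 0

Answer: x = -1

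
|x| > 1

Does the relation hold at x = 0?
x = 0: LHS = |0| = 0; 0 > 1 — FAILS

The relation fails at x = 0, so x = 0 is a counterexample.

Answer: No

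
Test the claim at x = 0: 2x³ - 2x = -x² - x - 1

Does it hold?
x = 0: LHS = 2·0³ - 2·0 = 0, RHS = -0² - 0 - 1 = -1; 0 = -1 — FAILS

The relation fails at x = 0, so x = 0 is a counterexample.

Answer: No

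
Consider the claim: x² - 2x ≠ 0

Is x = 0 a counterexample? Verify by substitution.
Substitute x = 0 into the relation:
x = 0: LHS = 0² - 2·0 = 0; 0 ≠ 0 — FAILS

Since the claim fails at x = 0, this value is a counterexample.

Answer: Yes, x = 0 is a counterexample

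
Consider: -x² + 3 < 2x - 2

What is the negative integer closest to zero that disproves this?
Testing negative integers from -1 downward:
x = -1: LHS = -(-1)² + 3 = 2, RHS = 2·(-1) - 2 = -4; 2 < -4 — FAILS  ← closest negative counterexample to 0

Answer: x = -1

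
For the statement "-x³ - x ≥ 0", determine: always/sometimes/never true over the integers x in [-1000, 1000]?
Holds at x = 0: LHS = -0³ - 0 = 0; 0 ≥ 0 — holds
Fails at x = 1: LHS = -1³ - 1 = -2; -2 ≥ 0 — FAILS
It is satisfied by some integers in the range but not all.

Answer: Sometimes true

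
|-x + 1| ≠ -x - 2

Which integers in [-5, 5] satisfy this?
Over all integers in [-5, 5], LHS − RHS is always positive; it is smallest at x = 0, where it equals 3:
x = 0: LHS = |-0 + 1| = |1| = 1, RHS = -0 - 2 = -2; 1 ≠ -2 — holds
At the ends of the range:
x = -5: LHS = |-(-5) + 1| = |6| = 6, RHS = -(-5) - 2 = 3; 6 ≠ 3 — holds
x = 5: LHS = |-5 + 1| = |-4| = 4, RHS = -5 - 2 = -7; 4 ≠ -7 — holds
Hence LHS − RHS is never 0, i.e. the two sides are never equal, so the relation holds for every integer in [-5, 5].

Answer: All integers in [-5, 5]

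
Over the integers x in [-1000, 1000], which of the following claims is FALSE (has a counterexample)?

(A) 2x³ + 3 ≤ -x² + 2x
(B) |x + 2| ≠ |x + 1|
(A) x = 0: LHS = 2·0³ + 3 = 3, RHS = -0² + 2·0 = 0; 3 ≤ 0 — FAILS

(B) Track d = LHS − RHS over the integers in [-1000, 1000]. Equality would need d = 0, but d changes sign only between consecutive integers, jumping over 0:
x = -2: LHS = |(-2) + 2| = |0| = 0, RHS = |(-2) + 1| = |-1| = 1; 0 ≠ 1 — holds  (d = -1)
x = -1: LHS = |(-1) + 2| = |1| = 1, RHS = |(-1) + 1| = |0| = 0; 1 ≠ 0 — holds  (d = 1)
Away from these crossings d keeps a constant sign, and checking every integer in [-1000, 1000] confirms d ≠ 0 throughout. Hence the two sides are never equal, so the relation holds for every integer in [-1000, 1000].

Only (A) has a counterexample.

Answer: A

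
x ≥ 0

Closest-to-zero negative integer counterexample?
Testing negative integers from -1 downward:
x = -1: -1 ≥ 0 — FAILS  ← closest negative counterexample to 0

Answer: x = -1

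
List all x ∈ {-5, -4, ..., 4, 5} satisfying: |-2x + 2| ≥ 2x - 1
Holds for: {-5, -4, -3, -2, -1, 0}
Fails for: {1, 2, 3, 4, 5}

Answer: {-5, -4, -3, -2, -1, 0}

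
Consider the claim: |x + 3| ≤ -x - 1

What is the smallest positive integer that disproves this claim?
Testing positive integers:
x = 1: LHS = |1 + 3| = |4| = 4, RHS = -1 - 1 = -2; 4 ≤ -2 — FAILS  ← smallest positive counterexample

Answer: x = 1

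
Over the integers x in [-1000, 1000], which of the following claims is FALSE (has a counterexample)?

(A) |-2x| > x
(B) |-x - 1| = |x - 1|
(A) x = 0: LHS = |-2·0| = |0| = 0; 0 > 0 — FAILS
(B) x = 1: LHS = |-1 - 1| = |-2| = 2, RHS = |1 - 1| = |0| = 0; 2 = 0 — FAILS

Answer: Both A and B are false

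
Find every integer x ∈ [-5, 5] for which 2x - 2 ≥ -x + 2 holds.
Holds for: {2, 3, 4, 5}
Fails for: {-5, -4, -3, -2, -1, 0, 1}

Answer: {2, 3, 4, 5}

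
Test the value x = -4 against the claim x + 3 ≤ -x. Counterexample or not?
Substitute x = -4 into the relation:
x = -4: LHS = (-4) + 3 = -1, RHS = -(-4) = 4; -1 ≤ 4 — holds

The claim holds here, so x = -4 is not a counterexample. (A counterexample exists elsewhere, e.g. x = 0.)

Answer: No, x = -4 is not a counterexample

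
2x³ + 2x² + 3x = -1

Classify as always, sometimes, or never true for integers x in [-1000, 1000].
Track d = LHS − RHS over the integers in [-1000, 1000]. Equality would need d = 0, but d changes sign only between consecutive integers, jumping over 0:
x = -1: LHS = 2·(-1)³ + 2·(-1)² + 3·(-1) = -3; -3 = -1 — FAILS  (d = -2)
x = 0: LHS = 2·0³ + 2·0² + 3·0 = 0; 0 = -1 — FAILS  (d = 1)
Away from these crossings d keeps a constant sign, and checking every integer in [-1000, 1000] confirms d ≠ 0 throughout. Hence the two sides are never equal, so the claimed relation (=) fails for every integer in [-1000, 1000].

No integer in the range satisfies it.

Answer: Never true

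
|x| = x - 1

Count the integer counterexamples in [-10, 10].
Counterexamples in [-10, 10]: {-10, -9, -8, -7, -6, -5, -4, -3, -2, -1, 0, 1, 2, 3, 4, 5, 6, 7, 8, 9, 10}.

Counting them gives 21 values.

Answer: 21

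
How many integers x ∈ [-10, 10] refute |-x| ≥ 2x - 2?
Counterexamples in [-10, 10]: {3, 4, 5, 6, 7, 8, 9, 10}.

Counting them gives 8 values.

Answer: 8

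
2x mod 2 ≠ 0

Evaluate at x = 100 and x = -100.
x = 100: LHS = (2·100) mod 2 = 200 mod 2 = 0; 0 ≠ 0 — FAILS
x = -100: LHS = (2·(-100)) mod 2 = (-200) mod 2 = 0; 0 ≠ 0 — FAILS

Answer: No, fails for both x = 100 and x = -100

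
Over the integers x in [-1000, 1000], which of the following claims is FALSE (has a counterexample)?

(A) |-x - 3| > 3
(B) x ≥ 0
(A) x = 0: LHS = |-0 - 3| = |-3| = 3; 3 > 3 — FAILS
(B) x = -1: -1 ≥ 0 — FAILS

Answer: Both A and B are false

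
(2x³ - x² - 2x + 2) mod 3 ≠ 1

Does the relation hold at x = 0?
x = 0: LHS = (2·0³ - 0² - 2·0 + 2) mod 3 = 2 mod 3 = 2; 2 ≠ 1 — holds

The relation is satisfied at x = 0.

Answer: Yes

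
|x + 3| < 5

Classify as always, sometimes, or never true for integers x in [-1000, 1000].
Holds at x = 0: LHS = |0 + 3| = |3| = 3; 3 < 5 — holds
Fails at x = 2: LHS = |2 + 3| = |5| = 5; 5 < 5 — FAILS
It is satisfied by some integers in the range but not all.

Answer: Sometimes true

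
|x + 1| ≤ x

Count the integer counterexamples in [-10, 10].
Counterexamples in [-10, 10]: {-10, -9, -8, -7, -6, -5, -4, -3, -2, -1, 0, 1, 2, 3, 4, 5, 6, 7, 8, 9, 10}.

Counting them gives 21 values.

Answer: 21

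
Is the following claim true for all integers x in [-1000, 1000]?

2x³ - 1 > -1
The claim fails at x = 0:
x = 0: LHS = 2·0³ - 1 = -1; -1 > -1 — FAILS

Because a single integer refutes it, the statement is false.

Answer: False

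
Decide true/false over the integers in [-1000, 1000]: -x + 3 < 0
The claim fails at x = 0:
x = 0: LHS = -0 + 3 = 3; 3 < 0 — FAILS

Because a single integer refutes it, the statement is false.

Answer: False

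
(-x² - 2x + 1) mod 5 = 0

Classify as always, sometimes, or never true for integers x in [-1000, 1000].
For a polynomial with integer coefficients, its value mod 5 depends only on x mod 5, so it suffices to check one representative of each residue class, x = 0, 1, 2, 3, 4:
x = 0: LHS = (-0² - 2·0 + 1) mod 5 = 1 mod 5 = 1; 1 = 0 — FAILS
x = 1: LHS = (-1² - 2·1 + 1) mod 5 = (-2) mod 5 = 3; 3 = 0 — FAILS
x = 2: LHS = (-2² - 2·2 + 1) mod 5 = (-7) mod 5 = 3; 3 = 0 — FAILS
x = 3: LHS = (-3² - 2·3 + 1) mod 5 = (-14) mod 5 = 1; 1 = 0 — FAILS
x = 4: LHS = (-4² - 2·4 + 1) mod 5 = (-23) mod 5 = 2; 2 = 0 — FAILS
The relation fails in every residue class, so the claimed relation (=) fails for every integer in [-1000, 1000].

No integer in the range satisfies it.

Answer: Never true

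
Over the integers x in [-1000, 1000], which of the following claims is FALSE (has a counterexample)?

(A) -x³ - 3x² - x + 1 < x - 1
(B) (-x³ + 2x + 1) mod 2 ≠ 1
(A) x = 0: LHS = -0³ - 3·0² - 0 + 1 = 1, RHS = 0 - 1 = -1; 1 < -1 — FAILS
(B) x = 0: LHS = (-0³ + 2·0 + 1) mod 2 = 1 mod 2 = 1; 1 ≠ 1 — FAILS

Answer: Both A and B are false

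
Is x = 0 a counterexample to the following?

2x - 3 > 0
Substitute x = 0 into the relation:
x = 0: LHS = 2·0 - 3 = -3; -3 > 0 — FAILS

Since the claim fails at x = 0, this value is a counterexample.

Answer: Yes, x = 0 is a counterexample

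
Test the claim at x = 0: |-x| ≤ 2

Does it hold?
x = 0: LHS = |-0| = |0| = 0; 0 ≤ 2 — holds

The relation is satisfied at x = 0.

Answer: Yes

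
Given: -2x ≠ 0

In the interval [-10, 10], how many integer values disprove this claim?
Counterexamples in [-10, 10]: {0}.

Counting them gives 1 values.

Answer: 1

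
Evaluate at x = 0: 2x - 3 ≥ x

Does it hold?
x = 0: LHS = 2·0 - 3 = -3; -3 ≥ 0 — FAILS

The relation fails at x = 0, so x = 0 is a counterexample.

Answer: No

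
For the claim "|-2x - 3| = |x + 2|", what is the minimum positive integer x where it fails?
Testing positive integers:
x = 1: LHS = |-2·1 - 3| = |-5| = 5, RHS = |1 + 2| = |3| = 3; 5 = 3 — FAILS  ← smallest positive counterexample

Answer: x = 1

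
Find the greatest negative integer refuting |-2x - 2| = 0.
Testing negative integers from -1 downward:
x = -1: LHS = |-2·(-1) - 2| = |0| = 0; 0 = 0 — holds
x = -2: LHS = |-2·(-2) - 2| = |2| = 2; 2 = 0 — FAILS  ← closest negative counterexample to 0

Answer: x = -2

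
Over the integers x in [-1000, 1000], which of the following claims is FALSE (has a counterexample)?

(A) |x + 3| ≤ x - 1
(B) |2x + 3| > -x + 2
(A) x = 0: LHS = |0 + 3| = |3| = 3, RHS = 0 - 1 = -1; 3 ≤ -1 — FAILS
(B) x = -1: LHS = |2·(-1) + 3| = |1| = 1, RHS = -(-1) + 2 = 3; 1 > 3 — FAILS

Answer: Both A and B are false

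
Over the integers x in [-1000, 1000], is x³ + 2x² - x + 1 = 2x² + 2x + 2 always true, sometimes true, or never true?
Track d = LHS − RHS over the integers in [-1000, 1000]. Equality would need d = 0, but d changes sign only between consecutive integers, jumping over 0:
x = -2: LHS = (-2)³ + 2·(-2)² - (-2) + 1 = 3, RHS = 2·(-2)² + 2·(-2) + 2 = 6; 3 = 6 — FAILS  (d = -3)
x = -1: LHS = (-1)³ + 2·(-1)² - (-1) + 1 = 3, RHS = 2·(-1)² + 2·(-1) + 2 = 2; 3 = 2 — FAILS  (d = 1)
x = -1: LHS = (-1)³ + 2·(-1)² - (-1) + 1 = 3, RHS = 2·(-1)² + 2·(-1) + 2 = 2; 3 = 2 — FAILS  (d = 1)
x = 0: LHS = 0³ + 2·0² - 0 + 1 = 1, RHS = 2·0² + 2·0 + 2 = 2; 1 = 2 — FAILS  (d = -1)
x = 1: LHS = 1³ + 2·1² - 1 + 1 = 3, RHS = 2·1² + 2·1 + 2 = 6; 3 = 6 — FAILS  (d = -3)
x = 2: LHS = 2³ + 2·2² - 2 + 1 = 15, RHS = 2·2² + 2·2 + 2 = 14; 15 = 14 — FAILS  (d = 1)
Away from these crossings d keeps a constant sign, and checking every integer in [-1000, 1000] confirms d ≠ 0 throughout. Hence the two sides are never equal, so the claimed relation (=) fails for every integer in [-1000, 1000].

No integer in the range satisfies it.

Answer: Never true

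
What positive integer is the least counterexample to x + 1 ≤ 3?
Testing positive integers:
x = 1: LHS = 1 + 1 = 2; 2 ≤ 3 — holds
x = 2: LHS = 2 + 1 = 3; 3 ≤ 3 — holds
x = 3: LHS = 3 + 1 = 4; 4 ≤ 3 — FAILS  ← smallest positive counterexample

Answer: x = 3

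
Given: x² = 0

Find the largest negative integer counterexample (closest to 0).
Testing negative integers from -1 downward:
x = -1: LHS = (-1)² = 1; 1 = 0 — FAILS  ← closest negative counterexample to 0

Answer: x = -1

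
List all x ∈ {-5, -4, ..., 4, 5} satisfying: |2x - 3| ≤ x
Holds for: {1, 2, 3}
Fails for: {-5, -4, -3, -2, -1, 0, 4, 5}

Answer: {1, 2, 3}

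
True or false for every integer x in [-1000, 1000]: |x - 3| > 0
The claim fails at x = 3:
x = 3: LHS = |3 - 3| = |0| = 0; 0 > 0 — FAILS

Because a single integer refutes it, the statement is false.

Answer: False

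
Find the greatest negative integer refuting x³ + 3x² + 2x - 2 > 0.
Testing negative integers from -1 downward:
x = -1: LHS = (-1)³ + 3·(-1)² + 2·(-1) - 2 = -2; -2 > 0 — FAILS  ← closest negative counterexample to 0

Answer: x = -1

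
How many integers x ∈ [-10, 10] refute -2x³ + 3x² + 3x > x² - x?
Counterexamples in [-10, 10]: {-1, 0, 2, 3, 4, 5, 6, 7, 8, 9, 10}.

Counting them gives 11 values.

Answer: 11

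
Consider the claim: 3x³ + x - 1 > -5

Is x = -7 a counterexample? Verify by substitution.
Substitute x = -7 into the relation:
x = -7: LHS = 3·(-7)³ + (-7) - 1 = -1037; -1037 > -5 — FAILS

Since the claim fails at x = -7, this value is a counterexample.

Answer: Yes, x = -7 is a counterexample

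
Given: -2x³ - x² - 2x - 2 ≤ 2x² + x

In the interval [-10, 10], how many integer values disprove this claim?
Counterexamples in [-10, 10]: {-10, -9, -8, -7, -6, -5, -4, -3, -2}.

Counting them gives 9 values.

Answer: 9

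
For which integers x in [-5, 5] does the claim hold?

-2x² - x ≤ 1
Over all integers in [-5, 5], LHS − RHS is largest at x = 0, where it equals -1:
x = 0: LHS = -2·0² - 0 = 0; 0 ≤ 1 — holds
At the ends of the range:
x = -5: LHS = -2·(-5)² - (-5) = -45; -45 ≤ 1 — holds
x = 5: LHS = -2·5² - 5 = -55; -55 ≤ 1 — holds
Hence LHS − RHS is never positive, i.e. LHS ≤ RHS throughout, so the relation holds for every integer in [-5, 5].

Answer: All integers in [-5, 5]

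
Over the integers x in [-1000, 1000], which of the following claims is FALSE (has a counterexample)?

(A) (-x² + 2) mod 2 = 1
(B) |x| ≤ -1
(A) x = 0: LHS = (-0² + 2) mod 2 = 2 mod 2 = 0; 0 = 1 — FAILS
(B) x = 0: LHS = |0| = 0; 0 ≤ -1 — FAILS

Answer: Both A and B are false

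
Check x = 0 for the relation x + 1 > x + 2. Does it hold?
x = 0: LHS = 0 + 1 = 1, RHS = 0 + 2 = 2; 1 > 2 — FAILS

The relation fails at x = 0, so x = 0 is a counterexample.

Answer: No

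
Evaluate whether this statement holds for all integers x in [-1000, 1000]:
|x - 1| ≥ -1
An absolute value is never negative, so the left side is ≥ 0 for every x, while the right side is -1. Tightest case in [-1000, 1000] is x = 1:
x = 1: LHS = |1 - 1| = |0| = 0; 0 ≥ -1 — holds
Hence LHS − RHS is never negative, i.e. LHS ≥ RHS throughout, so the relation holds for every integer in [-1000, 1000].

No counterexample exists.

Answer: True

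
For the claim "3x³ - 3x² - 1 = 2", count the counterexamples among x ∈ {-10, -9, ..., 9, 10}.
Counterexamples in [-10, 10]: {-10, -9, -8, -7, -6, -5, -4, -3, -2, -1, 0, 1, 2, 3, 4, 5, 6, 7, 8, 9, 10}.

Counting them gives 21 values.

Answer: 21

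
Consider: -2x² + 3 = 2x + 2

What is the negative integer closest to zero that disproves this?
Testing negative integers from -1 downward:
x = -1: LHS = -2·(-1)² + 3 = 1, RHS = 2·(-1) + 2 = 0; 1 = 0 — FAILS  ← closest negative counterexample to 0

Answer: x = -1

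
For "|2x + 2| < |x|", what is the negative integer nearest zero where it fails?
Testing negative integers from -1 downward:
x = -1: LHS = |2·(-1) + 2| = |0| = 0, RHS = |-1| = 1; 0 < 1 — holds
x = -2: LHS = |2·(-2) + 2| = |-2| = 2, RHS = |-2| = 2; 2 < 2 — FAILS  ← closest negative counterexample to 0

Answer: x = -2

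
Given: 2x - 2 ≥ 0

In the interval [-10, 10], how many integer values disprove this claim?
Counterexamples in [-10, 10]: {-10, -9, -8, -7, -6, -5, -4, -3, -2, -1, 0}.

Counting them gives 11 values.

Answer: 11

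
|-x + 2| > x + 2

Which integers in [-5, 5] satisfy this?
Holds for: {-5, -4, -3, -2, -1}
Fails for: {0, 1, 2, 3, 4, 5}

Answer: {-5, -4, -3, -2, -1}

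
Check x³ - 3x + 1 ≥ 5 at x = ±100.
x = 100: LHS = 100³ - 3·100 + 1 = 999701; 999701 ≥ 5 — holds
x = -100: LHS = (-100)³ - 3·(-100) + 1 = -999699; -999699 ≥ 5 — FAILS

Answer: Partially: holds for x = 100, fails for x = -100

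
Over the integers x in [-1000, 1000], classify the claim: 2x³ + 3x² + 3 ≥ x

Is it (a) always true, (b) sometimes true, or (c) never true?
Holds at x = 0: LHS = 2·0³ + 3·0² + 3 = 3; 3 ≥ 0 — holds
Fails at x = -3: LHS = 2·(-3)³ + 3·(-3)² + 3 = -24; -24 ≥ -3 — FAILS
It is satisfied by some integers in the range but not all.

Answer: Sometimes true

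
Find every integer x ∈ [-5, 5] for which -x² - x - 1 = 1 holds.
Over all integers in [-5, 5], LHS − RHS is always negative; it is closest to 0 at x = 0, where it equals -2:
x = 0: LHS = -0² - 0 - 1 = -1; -1 = 1 — FAILS
At the ends of the range:
x = -5: LHS = -(-5)² - (-5) - 1 = -21; -21 = 1 — FAILS
x = 5: LHS = -5² - 5 - 1 = -31; -31 = 1 — FAILS
Hence LHS − RHS is never 0, i.e. the two sides are never equal, so the claimed relation (=) fails for every integer in [-5, 5].

Answer: None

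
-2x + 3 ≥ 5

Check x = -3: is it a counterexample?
Substitute x = -3 into the relation:
x = -3: LHS = -2·(-3) + 3 = 9; 9 ≥ 5 — holds

The claim holds here, so x = -3 is not a counterexample. (A counterexample exists elsewhere, e.g. x = 0.)

Answer: No, x = -3 is not a counterexample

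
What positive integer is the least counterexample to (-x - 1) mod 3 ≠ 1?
Testing positive integers:
x = 1: LHS = (-1 - 1) mod 3 = (-2) mod 3 = 1; 1 ≠ 1 — FAILS  ← smallest positive counterexample

Answer: x = 1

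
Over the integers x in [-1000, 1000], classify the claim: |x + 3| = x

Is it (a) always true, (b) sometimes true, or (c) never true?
Over all integers in [-1000, 1000], LHS − RHS is always positive; it is smallest at x = 0, where it equals 3:
x = 0: LHS = |0 + 3| = |3| = 3; 3 = 0 — FAILS
At the ends of the range:
x = -1000: LHS = |(-1000) + 3| = |-997| = 997; 997 = -1000 — FAILS
x = 1000: LHS = |1000 + 3| = |1003| = 1003; 1003 = 1000 — FAILS
Hence LHS − RHS is never 0, i.e. the two sides are never equal, so the claimed relation (=) fails for every integer in [-1000, 1000].

No integer in the range satisfies it.

Answer: Never true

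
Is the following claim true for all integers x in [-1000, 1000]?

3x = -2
The claim fails at x = 0:
x = 0: LHS = 3·0 = 0; 0 = -2 — FAILS

Because a single integer refutes it, the statement is false.

Answer: False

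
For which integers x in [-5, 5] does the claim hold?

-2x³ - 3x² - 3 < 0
Holds for: {-1, 0, 1, 2, 3, 4, 5}
Fails for: {-5, -4, -3, -2}

Answer: {-1, 0, 1, 2, 3, 4, 5}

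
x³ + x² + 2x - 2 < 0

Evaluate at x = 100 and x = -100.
x = 100: LHS = 100³ + 100² + 2·100 - 2 = 1010198; 1010198 < 0 — FAILS
x = -100: LHS = (-100)³ + (-100)² + 2·(-100) - 2 = -990202; -990202 < 0 — holds

Answer: Partially: fails for x = 100, holds for x = -100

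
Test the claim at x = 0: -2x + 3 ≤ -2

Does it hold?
x = 0: LHS = -2·0 + 3 = 3; 3 ≤ -2 — FAILS

The relation fails at x = 0, so x = 0 is a counterexample.

Answer: No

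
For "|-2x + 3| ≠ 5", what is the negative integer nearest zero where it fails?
Testing negative integers from -1 downward:
x = -1: LHS = |-2·(-1) + 3| = |5| = 5; 5 ≠ 5 — FAILS  ← closest negative counterexample to 0

Answer: x = -1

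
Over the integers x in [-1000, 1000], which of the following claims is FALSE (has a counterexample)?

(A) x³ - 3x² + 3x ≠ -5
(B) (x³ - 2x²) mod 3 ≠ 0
(A) Track d = LHS − RHS over the integers in [-1000, 1000]. Equality would need d = 0, but d changes sign only between consecutive integers, jumping over 0:
x = -1: LHS = (-1)³ - 3·(-1)² + 3·(-1) = -7; -7 ≠ -5 — holds  (d = -2)
x = 0: LHS = 0³ - 3·0² + 3·0 = 0; 0 ≠ -5 — holds  (d = 5)
Away from these crossings d keeps a constant sign, and checking every integer in [-1000, 1000] confirms d ≠ 0 throughout. Hence the two sides are never equal, so the relation holds for every integer in [-1000, 1000].

(B) x = 0: LHS = (0³ - 2·0²) mod 3 = 0 mod 3 = 0; 0 ≠ 0 — FAILS

Only (B) has a counterexample.

Answer: B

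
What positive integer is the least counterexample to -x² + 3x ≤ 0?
Testing positive integers:
x = 1: LHS = -1² + 3·1 = 2; 2 ≤ 0 — FAILS  ← smallest positive counterexample

Answer: x = 1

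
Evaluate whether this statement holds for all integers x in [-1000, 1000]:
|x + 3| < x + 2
The claim fails at x = 0:
x = 0: LHS = |0 + 3| = |3| = 3, RHS = 0 + 2 = 2; 3 < 2 — FAILS

Because a single integer refutes it, the statement is false.

Answer: False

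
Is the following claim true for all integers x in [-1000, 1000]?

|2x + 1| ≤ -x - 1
The claim fails at x = 0:
x = 0: LHS = |2·0 + 1| = |1| = 1, RHS = -0 - 1 = -1; 1 ≤ -1 — FAILS

Because a single integer refutes it, the statement is false.

Answer: False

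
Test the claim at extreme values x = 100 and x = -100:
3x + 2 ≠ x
x = 100: LHS = 3·100 + 2 = 302; 302 ≠ 100 — holds
x = -100: LHS = 3·(-100) + 2 = -298; -298 ≠ -100 — holds

Answer: Yes, holds for both x = 100 and x = -100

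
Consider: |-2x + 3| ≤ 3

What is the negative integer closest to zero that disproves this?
Testing negative integers from -1 downward:
x = -1: LHS = |-2·(-1) + 3| = |5| = 5; 5 ≤ 3 — FAILS  ← closest negative counterexample to 0

Answer: x = -1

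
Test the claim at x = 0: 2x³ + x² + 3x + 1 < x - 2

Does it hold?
x = 0: LHS = 2·0³ + 0² + 3·0 + 1 = 1, RHS = 0 - 2 = -2; 1 < -2 — FAILS

The relation fails at x = 0, so x = 0 is a counterexample.

Answer: No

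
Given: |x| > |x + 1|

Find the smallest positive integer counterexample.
Testing positive integers:
x = 1: LHS = |1| = 1, RHS = |1 + 1| = |2| = 2; 1 > 2 — FAILS  ← smallest positive counterexample

Answer: x = 1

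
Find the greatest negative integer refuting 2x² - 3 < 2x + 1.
Testing negative integers from -1 downward:
x = -1: LHS = 2·(-1)² - 3 = -1, RHS = 2·(-1) + 1 = -1; -1 < -1 — FAILS  ← closest negative counterexample to 0

Answer: x = -1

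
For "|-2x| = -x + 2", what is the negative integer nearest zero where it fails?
Testing negative integers from -1 downward:
x = -1: LHS = |-2·(-1)| = |2| = 2, RHS = -(-1) + 2 = 3; 2 = 3 — FAILS  ← closest negative counterexample to 0

Answer: x = -1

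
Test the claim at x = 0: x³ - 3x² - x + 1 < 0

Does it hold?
x = 0: LHS = 0³ - 3·0² - 0 + 1 = 1; 1 < 0 — FAILS

The relation fails at x = 0, so x = 0 is a counterexample.

Answer: No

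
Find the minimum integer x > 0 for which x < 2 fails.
Testing positive integers:
x = 1: 1 < 2 — holds
x = 2: 2 < 2 — FAILS  ← smallest positive counterexample

Answer: x = 2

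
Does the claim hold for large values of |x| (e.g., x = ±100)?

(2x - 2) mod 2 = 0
x = 100: LHS = (2·100 - 2) mod 2 = 198 mod 2 = 0; 0 = 0 — holds
x = -100: LHS = (2·(-100) - 2) mod 2 = (-202) mod 2 = 0; 0 = 0 — holds

Answer: Yes, holds for both x = 100 and x = -100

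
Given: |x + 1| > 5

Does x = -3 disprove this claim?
Substitute x = -3 into the relation:
x = -3: LHS = |(-3) + 1| = |-2| = 2; 2 > 5 — FAILS

Since the claim fails at x = -3, this value is a counterexample.

Answer: Yes, x = -3 is a counterexample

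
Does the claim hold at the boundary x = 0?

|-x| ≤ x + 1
x = 0: LHS = |-0| = |0| = 0, RHS = 0 + 1 = 1; 0 ≤ 1 — holds

The relation is satisfied at x = 0.

Answer: Yes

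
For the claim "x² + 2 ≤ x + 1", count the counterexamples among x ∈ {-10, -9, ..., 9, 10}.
Counterexamples in [-10, 10]: {-10, -9, -8, -7, -6, -5, -4, -3, -2, -1, 0, 1, 2, 3, 4, 5, 6, 7, 8, 9, 10}.

Counting them gives 21 values.

Answer: 21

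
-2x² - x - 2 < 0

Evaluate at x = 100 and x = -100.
x = 100: LHS = -2·100² - 100 - 2 = -20102; -20102 < 0 — holds
x = -100: LHS = -2·(-100)² - (-100) - 2 = -19902; -19902 < 0 — holds

Answer: Yes, holds for both x = 100 and x = -100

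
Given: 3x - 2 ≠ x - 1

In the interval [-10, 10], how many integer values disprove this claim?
Track d = LHS − RHS over the integers in [-10, 10]. Equality would need d = 0, but d changes sign only between consecutive integers, jumping over 0:
x = 0: LHS = 3·0 - 2 = -2, RHS = 0 - 1 = -1; -2 ≠ -1 — holds  (d = -1)
x = 1: LHS = 3·1 - 2 = 1, RHS = 1 - 1 = 0; 1 ≠ 0 — holds  (d = 1)
Away from these crossings d keeps a constant sign, and checking every integer in [-10, 10] confirms d ≠ 0 throughout. Hence the two sides are never equal, so the relation holds for every integer in [-10, 10].

No counterexample appears in that range.

Answer: 0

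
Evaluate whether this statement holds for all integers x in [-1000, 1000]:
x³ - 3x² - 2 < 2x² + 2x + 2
The claim fails at x = 6:
x = 6: LHS = 6³ - 3·6² - 2 = 106, RHS = 2·6² + 2·6 + 2 = 86; 106 < 86 — FAILS

Because a single integer refutes it, the statement is false.

Answer: False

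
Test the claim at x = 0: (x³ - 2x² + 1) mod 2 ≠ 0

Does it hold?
x = 0: LHS = (0³ - 2·0² + 1) mod 2 = 1 mod 2 = 1; 1 ≠ 0 — holds

The relation is satisfied at x = 0.

Answer: Yes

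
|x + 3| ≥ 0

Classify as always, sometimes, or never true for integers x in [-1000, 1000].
An absolute value is never negative, so the left side is ≥ 0 for every x, while the right side is 0. Tightest case in [-1000, 1000] is x = -3:
x = -3: LHS = |(-3) + 3| = |0| = 0; 0 ≥ 0 — holds
Hence LHS − RHS is never negative, i.e. LHS ≥ RHS throughout, so the relation holds for every integer in [-1000, 1000].

No counterexample exists.

Answer: Always true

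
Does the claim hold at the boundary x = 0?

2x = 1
x = 0: LHS = 2·0 = 0; 0 = 1 — FAILS

The relation fails at x = 0, so x = 0 is a counterexample.

Answer: No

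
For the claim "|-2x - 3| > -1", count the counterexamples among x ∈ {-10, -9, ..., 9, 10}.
An absolute value is never negative, so the left side is ≥ 0 for every x, while the right side is -1. Tightest case in [-10, 10] is x = -1:
x = -1: LHS = |-2·(-1) - 3| = |-1| = 1; 1 > -1 — holds
Hence LHS − RHS is never zero or negative, i.e. LHS > RHS throughout, so the relation holds for every integer in [-10, 10].

No counterexample appears in that range.

Answer: 0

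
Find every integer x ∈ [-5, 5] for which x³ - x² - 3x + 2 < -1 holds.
Holds for: {-5, -4, -3, -2}
Fails for: {-1, 0, 1, 2, 3, 4, 5}

Answer: {-5, -4, -3, -2}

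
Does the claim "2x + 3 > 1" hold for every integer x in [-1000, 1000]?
The claim fails at x = -1:
x = -1: LHS = 2·(-1) + 3 = 1; 1 > 1 — FAILS

Because a single integer refutes it, the statement is false.

Answer: False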